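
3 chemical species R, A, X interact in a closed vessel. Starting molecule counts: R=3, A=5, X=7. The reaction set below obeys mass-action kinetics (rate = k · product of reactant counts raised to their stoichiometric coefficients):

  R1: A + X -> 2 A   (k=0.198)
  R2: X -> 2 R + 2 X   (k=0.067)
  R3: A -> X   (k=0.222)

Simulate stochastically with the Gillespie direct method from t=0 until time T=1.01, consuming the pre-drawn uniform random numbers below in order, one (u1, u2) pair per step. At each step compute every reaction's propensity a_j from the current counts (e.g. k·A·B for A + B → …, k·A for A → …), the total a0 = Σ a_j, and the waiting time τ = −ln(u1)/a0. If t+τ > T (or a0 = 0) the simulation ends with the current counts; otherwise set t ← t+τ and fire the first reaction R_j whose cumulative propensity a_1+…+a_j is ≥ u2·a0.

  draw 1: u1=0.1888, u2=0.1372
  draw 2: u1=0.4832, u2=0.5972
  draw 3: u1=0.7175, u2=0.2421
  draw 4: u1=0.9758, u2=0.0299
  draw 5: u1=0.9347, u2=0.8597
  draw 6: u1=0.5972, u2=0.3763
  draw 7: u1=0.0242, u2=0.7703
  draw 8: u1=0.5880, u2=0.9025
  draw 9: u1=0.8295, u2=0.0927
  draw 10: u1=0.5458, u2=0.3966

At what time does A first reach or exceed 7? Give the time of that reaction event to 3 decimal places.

Threshold first reached at t = 0.278

t=0.000: R=3 A=5 X=7
Draw 1: a1=6.930, a2=0.469, a3=1.110, a0=8.509; τ=−ln(0.1888)/8.509=0.196 → t=0.196; u2·a0=0.1372·8.509=1.167 ≤ a1=6.930 → R1 fires; R=3 A=6 X=6
Draw 2: a1=7.128, a2=0.402, a3=1.332, a0=8.862; τ=−ln(0.4832)/8.862=0.082 → t=0.278; u2·a0=0.5972·8.862=5.292 ≤ a1=7.128 → R1 fires; R=3 A=7 X=5
Draw 3: a1=6.930, a2=0.335, a3=1.554, a0=8.819; τ=−ln(0.7175)/8.819=0.038 → t=0.316; u2·a0=0.2421·8.819=2.135 ≤ a1=6.930 → R1 fires; R=3 A=8 X=4
Draw 4: a1=6.336, a2=0.268, a3=1.776, a0=8.380; τ=−ln(0.9758)/8.380=0.003 → t=0.319; u2·a0=0.0299·8.380=0.251 ≤ a1=6.336 → R1 fires; R=3 A=9 X=3
Draw 5: a1=5.346, a2=0.201, a3=1.998, a0=7.545; τ=−ln(0.9347)/7.545=0.009 → t=0.328; u2·a0=0.8597·7.545=6.486; a1+a2=5.547 < 6.486 ≤ a1+…+a3=7.545 → R3 fires; R=3 A=8 X=4
Draw 6: a1=6.336, a2=0.268, a3=1.776, a0=8.380; τ=−ln(0.5972)/8.380=0.062 → t=0.389; u2·a0=0.3763·8.380=3.153 ≤ a1=6.336 → R1 fires; R=3 A=9 X=3
Draw 7: a1=5.346, a2=0.201, a3=1.998, a0=7.545; τ=−ln(0.0242)/7.545=0.493 → t=0.882; u2·a0=0.7703·7.545=5.812; a1+a2=5.547 < 5.812 ≤ a1+…+a3=7.545 → R3 fires; R=3 A=8 X=4
Draw 8: a1=6.336, a2=0.268, a3=1.776, a0=8.380; τ=−ln(0.5880)/8.380=0.063 → t=0.946; u2·a0=0.9025·8.380=7.563; a1+a2=6.604 < 7.563 ≤ a1+…+a3=8.380 → R3 fires; R=3 A=7 X=5
Draw 9: a1=6.930, a2=0.335, a3=1.554, a0=8.819; τ=−ln(0.8295)/8.819=0.021 → t=0.967; u2·a0=0.0927·8.819=0.818 ≤ a1=6.930 → R1 fires; R=3 A=8 X=4
Draw 10: a1=6.336, a2=0.268, a3=1.776, a0=8.380; τ=−ln(0.5458)/8.380=0.072 → t=1.039 > T=1.01: stop.
A first becomes ≥ 7 when it reaches 7 at the event at t=0.278.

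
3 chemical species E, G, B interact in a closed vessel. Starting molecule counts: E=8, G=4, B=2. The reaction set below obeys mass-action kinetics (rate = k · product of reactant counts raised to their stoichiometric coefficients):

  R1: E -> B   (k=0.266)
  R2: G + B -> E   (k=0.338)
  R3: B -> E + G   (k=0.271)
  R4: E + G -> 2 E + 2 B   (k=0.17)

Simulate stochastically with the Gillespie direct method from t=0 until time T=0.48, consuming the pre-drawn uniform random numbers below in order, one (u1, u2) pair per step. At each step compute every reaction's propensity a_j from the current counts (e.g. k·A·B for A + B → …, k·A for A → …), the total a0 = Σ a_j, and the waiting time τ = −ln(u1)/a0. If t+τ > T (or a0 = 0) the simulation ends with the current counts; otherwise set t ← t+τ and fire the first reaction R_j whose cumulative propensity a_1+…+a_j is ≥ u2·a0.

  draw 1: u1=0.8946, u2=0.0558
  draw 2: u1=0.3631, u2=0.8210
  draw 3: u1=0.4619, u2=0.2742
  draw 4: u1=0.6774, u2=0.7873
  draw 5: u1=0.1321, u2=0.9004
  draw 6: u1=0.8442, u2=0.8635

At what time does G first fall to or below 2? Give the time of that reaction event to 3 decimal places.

t=0.000: E=8 G=4 B=2
Draw 1: a1=2.128, a2=2.704, a3=0.542, a4=5.440, a0=10.814; τ=−ln(0.8946)/10.814=0.010 → t=0.010; u2·a0=0.0558·10.814=0.603 ≤ a1=2.128 → R1 fires; E=7 G=4 B=3
Draw 2: a1=1.862, a2=4.056, a3=0.813, a4=4.760, a0=11.491; τ=−ln(0.3631)/11.491=0.088 → t=0.098; u2·a0=0.8210·11.491=9.434; a1+…+a3=6.731 < 9.434 ≤ a1+…+a4=11.491 → R4 fires; E=8 G=3 B=5
Draw 3: a1=2.128, a2=5.070, a3=1.355, a4=4.080, a0=12.633; τ=−ln(0.4619)/12.633=0.061 → t=0.160; u2·a0=0.2742·12.633=3.464; a1=2.128 < 3.464 ≤ a1+a2=7.198 → R2 fires; E=9 G=2 B=4
Draw 4: a1=2.394, a2=2.704, a3=1.084, a4=3.060, a0=9.242; τ=−ln(0.6774)/9.242=0.042 → t=0.202; u2·a0=0.7873·9.242=7.276; a1+…+a3=6.182 < 7.276 ≤ a1+…+a4=9.242 → R4 fires; E=10 G=1 B=6
Draw 5: a1=2.660, a2=2.028, a3=1.626, a4=1.700, a0=8.014; τ=−ln(0.1321)/8.014=0.253 → t=0.454; u2·a0=0.9004·8.014=7.216; a1+…+a3=6.314 < 7.216 ≤ a1+…+a4=8.014 → R4 fires; E=11 G=0 B=8
Draw 6: a1=2.926, a2=0.000, a3=2.168, a4=0.000, a0=5.094; τ=−ln(0.8442)/5.094=0.033 → t=0.488 > T=0.48: stop.
G first becomes ≤ 2 when it reaches 2 at the event at t=0.160.

Threshold first reached at t = 0.160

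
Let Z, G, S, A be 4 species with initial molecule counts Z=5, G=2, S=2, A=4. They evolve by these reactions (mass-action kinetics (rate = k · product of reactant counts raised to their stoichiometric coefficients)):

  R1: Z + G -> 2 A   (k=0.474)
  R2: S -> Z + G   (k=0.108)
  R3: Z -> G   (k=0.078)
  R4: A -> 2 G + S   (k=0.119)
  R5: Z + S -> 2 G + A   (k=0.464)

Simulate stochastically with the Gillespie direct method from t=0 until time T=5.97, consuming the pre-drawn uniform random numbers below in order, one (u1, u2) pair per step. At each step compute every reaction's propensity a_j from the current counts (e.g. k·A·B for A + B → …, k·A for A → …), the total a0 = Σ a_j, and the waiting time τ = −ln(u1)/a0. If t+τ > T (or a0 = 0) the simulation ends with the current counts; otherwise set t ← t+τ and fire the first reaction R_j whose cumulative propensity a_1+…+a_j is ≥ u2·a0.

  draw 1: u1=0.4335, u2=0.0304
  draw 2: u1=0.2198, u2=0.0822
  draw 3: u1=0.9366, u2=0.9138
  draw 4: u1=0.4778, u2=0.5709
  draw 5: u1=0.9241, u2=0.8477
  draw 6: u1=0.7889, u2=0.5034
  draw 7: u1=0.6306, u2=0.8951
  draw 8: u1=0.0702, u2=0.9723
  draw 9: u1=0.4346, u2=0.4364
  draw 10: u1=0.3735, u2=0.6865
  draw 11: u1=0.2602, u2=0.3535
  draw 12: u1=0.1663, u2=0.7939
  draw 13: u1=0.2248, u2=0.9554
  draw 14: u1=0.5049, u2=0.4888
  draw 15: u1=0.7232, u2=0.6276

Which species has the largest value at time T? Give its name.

Dominant species at T: G

t=0.000: Z=5 G=2 S=2 A=4
Draw 1: a1=4.740, a2=0.216, a3=0.390, a4=0.476, a5=4.640, a0=10.462; τ=−ln(0.4335)/10.462=0.080 → t=0.080; u2·a0=0.0304·10.462=0.318 ≤ a1=4.740 → R1 fires; Z=4 G=1 S=2 A=6
Draw 2: a1=1.896, a2=0.216, a3=0.312, a4=0.714, a5=3.712, a0=6.850; τ=−ln(0.2198)/6.850=0.221 → t=0.301; u2·a0=0.0822·6.850=0.563 ≤ a1=1.896 → R1 fires; Z=3 G=0 S=2 A=8
Draw 3: a1=0.000, a2=0.216, a3=0.234, a4=0.952, a5=2.784, a0=4.186; τ=−ln(0.9366)/4.186=0.016 → t=0.317; u2·a0=0.9138·4.186=3.825; a1+…+a4=1.402 < 3.825 ≤ a1+…+a5=4.186 → R5 fires; Z=2 G=2 S=1 A=9
Draw 4: a1=1.896, a2=0.108, a3=0.156, a4=1.071, a5=0.928, a0=4.159; τ=−ln(0.4778)/4.159=0.178 → t=0.494; u2·a0=0.5709·4.159=2.374; a1+…+a3=2.160 < 2.374 ≤ a1+…+a4=3.231 → R4 fires; Z=2 G=4 S=2 A=8
Draw 5: a1=3.792, a2=0.216, a3=0.156, a4=0.952, a5=1.856, a0=6.972; τ=−ln(0.9241)/6.972=0.011 → t=0.506; u2·a0=0.8477·6.972=5.910; a1+…+a4=5.116 < 5.910 ≤ a1+…+a5=6.972 → R5 fires; Z=1 G=6 S=1 A=9
Draw 6: a1=2.844, a2=0.108, a3=0.078, a4=1.071, a5=0.464, a0=4.565; τ=−ln(0.7889)/4.565=0.052 → t=0.558; u2·a0=0.5034·4.565=2.298 ≤ a1=2.844 → R1 fires; Z=0 G=5 S=1 A=11
Draw 7: a1=0.000, a2=0.108, a3=0.000, a4=1.309, a5=0.000, a0=1.417; τ=−ln(0.6306)/1.417=0.325 → t=0.883; u2·a0=0.8951·1.417=1.268; a1+…+a3=0.108 < 1.268 ≤ a1+…+a4=1.417 → R4 fires; Z=0 G=7 S=2 A=10
Draw 8: a1=0.000, a2=0.216, a3=0.000, a4=1.190, a5=0.000, a0=1.406; τ=−ln(0.0702)/1.406=1.889 → t=2.772; u2·a0=0.9723·1.406=1.367; a1+…+a3=0.216 < 1.367 ≤ a1+…+a4=1.406 → R4 fires; Z=0 G=9 S=3 A=9
Draw 9: a1=0.000, a2=0.324, a3=0.000, a4=1.071, a5=0.000, a0=1.395; τ=−ln(0.4346)/1.395=0.597 → t=3.370; u2·a0=0.4364·1.395=0.609; a1+…+a3=0.324 < 0.609 ≤ a1+…+a4=1.395 → R4 fires; Z=0 G=11 S=4 A=8
Draw 10: a1=0.000, a2=0.432, a3=0.000, a4=0.952, a5=0.000, a0=1.384; τ=−ln(0.3735)/1.384=0.712 → t=4.081; u2·a0=0.6865·1.384=0.950; a1+…+a3=0.432 < 0.950 ≤ a1+…+a4=1.384 → R4 fires; Z=0 G=13 S=5 A=7
Draw 11: a1=0.000, a2=0.540, a3=0.000, a4=0.833, a5=0.000, a0=1.373; τ=−ln(0.2602)/1.373=0.981 → t=5.062; u2·a0=0.3535·1.373=0.485; a1=0.000 < 0.485 ≤ a1+a2=0.540 → R2 fires; Z=1 G=14 S=4 A=7
Draw 12: a1=6.636, a2=0.432, a3=0.078, a4=0.833, a5=1.856, a0=9.835; τ=−ln(0.1663)/9.835=0.182 → t=5.244; u2·a0=0.7939·9.835=7.808; a1+…+a3=7.146 < 7.808 ≤ a1+…+a4=7.979 → R4 fires; Z=1 G=16 S=5 A=6
Draw 13: a1=7.584, a2=0.540, a3=0.078, a4=0.714, a5=2.320, a0=11.236; τ=−ln(0.2248)/11.236=0.133 → t=5.377; u2·a0=0.9554·11.236=10.735; a1+…+a4=8.916 < 10.735 ≤ a1+…+a5=11.236 → R5 fires; Z=0 G=18 S=4 A=7
Draw 14: a1=0.000, a2=0.432, a3=0.000, a4=0.833, a5=0.000, a0=1.265; τ=−ln(0.5049)/1.265=0.540 → t=5.917; u2·a0=0.4888·1.265=0.618; a1+…+a3=0.432 < 0.618 ≤ a1+…+a4=1.265 → R4 fires; Z=0 G=20 S=5 A=6
Draw 15: a1=0.000, a2=0.540, a3=0.000, a4=0.714, a5=0.000, a0=1.254; τ=−ln(0.7232)/1.254=0.258 → t=6.176 > T=5.97: stop.
At T=5.97: Z=0 G=20 S=5 A=6; the largest is G.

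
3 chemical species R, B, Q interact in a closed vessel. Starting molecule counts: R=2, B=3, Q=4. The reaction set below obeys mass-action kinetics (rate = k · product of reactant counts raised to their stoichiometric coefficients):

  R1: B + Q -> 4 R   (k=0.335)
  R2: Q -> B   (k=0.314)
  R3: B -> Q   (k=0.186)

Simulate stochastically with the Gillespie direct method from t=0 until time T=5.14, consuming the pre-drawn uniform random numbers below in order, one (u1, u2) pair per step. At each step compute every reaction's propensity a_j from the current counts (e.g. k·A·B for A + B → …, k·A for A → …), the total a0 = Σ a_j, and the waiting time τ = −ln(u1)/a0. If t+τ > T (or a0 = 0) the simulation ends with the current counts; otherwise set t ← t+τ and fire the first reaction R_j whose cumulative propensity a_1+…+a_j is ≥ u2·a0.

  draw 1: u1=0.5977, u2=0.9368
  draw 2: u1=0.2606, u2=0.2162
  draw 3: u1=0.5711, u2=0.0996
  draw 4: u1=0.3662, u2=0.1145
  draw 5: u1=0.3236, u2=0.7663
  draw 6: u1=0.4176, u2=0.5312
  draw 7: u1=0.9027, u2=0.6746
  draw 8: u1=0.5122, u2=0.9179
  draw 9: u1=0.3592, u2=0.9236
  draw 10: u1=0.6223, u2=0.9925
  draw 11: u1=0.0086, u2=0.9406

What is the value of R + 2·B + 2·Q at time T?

Check how each reaction changes W = R + 2·B + 2·Q (weight of products minus weight of reactants):
R1: B + Q -> 4 R: (1·4) − (2·1 + 2·1) = 4 − 4 = 0
R2: Q -> B: (2·1) − (2·1) = 2 − 2 = 0
R3: B -> Q: (2·1) − (2·1) = 2 − 2 = 0
Every reaction leaves W unchanged, so W is conserved and no simulation is needed: W(T) = W(0) = 2 + 2·3 + 2·4 = 16

Value at T = 16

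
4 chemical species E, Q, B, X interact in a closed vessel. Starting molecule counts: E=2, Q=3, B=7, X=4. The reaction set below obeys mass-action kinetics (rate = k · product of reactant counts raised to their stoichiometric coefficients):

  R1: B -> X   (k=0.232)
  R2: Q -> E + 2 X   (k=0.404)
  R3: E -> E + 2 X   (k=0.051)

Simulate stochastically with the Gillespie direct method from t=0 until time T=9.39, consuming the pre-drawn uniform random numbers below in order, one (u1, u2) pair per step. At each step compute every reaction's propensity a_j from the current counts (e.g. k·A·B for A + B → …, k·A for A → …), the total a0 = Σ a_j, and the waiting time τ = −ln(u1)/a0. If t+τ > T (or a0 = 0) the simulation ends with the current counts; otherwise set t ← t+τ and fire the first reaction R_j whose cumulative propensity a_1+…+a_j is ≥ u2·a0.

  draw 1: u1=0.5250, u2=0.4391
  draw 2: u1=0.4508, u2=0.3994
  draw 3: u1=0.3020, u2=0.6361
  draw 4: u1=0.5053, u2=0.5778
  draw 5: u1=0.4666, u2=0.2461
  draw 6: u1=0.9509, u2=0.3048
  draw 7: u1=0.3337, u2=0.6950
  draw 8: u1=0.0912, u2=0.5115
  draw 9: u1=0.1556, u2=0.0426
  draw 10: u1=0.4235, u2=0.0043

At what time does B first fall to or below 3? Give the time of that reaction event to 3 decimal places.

t=0.000: E=2 Q=3 B=7 X=4
Draw 1: a1=1.624, a2=1.212, a3=0.102, a0=2.938; τ=−ln(0.5250)/2.938=0.219 → t=0.219; u2·a0=0.4391·2.938=1.290 ≤ a1=1.624 → R1 fires; E=2 Q=3 B=6 X=5
Draw 2: a1=1.392, a2=1.212, a3=0.102, a0=2.706; τ=−ln(0.4508)/2.706=0.294 → t=0.514; u2·a0=0.3994·2.706=1.081 ≤ a1=1.392 → R1 fires; E=2 Q=3 B=5 X=6
Draw 3: a1=1.160, a2=1.212, a3=0.102, a0=2.474; τ=−ln(0.3020)/2.474=0.484 → t=0.998; u2·a0=0.6361·2.474=1.574; a1=1.160 < 1.574 ≤ a1+a2=2.372 → R2 fires; E=3 Q=2 B=5 X=8
Draw 4: a1=1.160, a2=0.808, a3=0.153, a0=2.121; τ=−ln(0.5053)/2.121=0.322 → t=1.320; u2·a0=0.5778·2.121=1.226; a1=1.160 < 1.226 ≤ a1+a2=1.968 → R2 fires; E=4 Q=1 B=5 X=10
Draw 5: a1=1.160, a2=0.404, a3=0.204, a0=1.768; τ=−ln(0.4666)/1.768=0.431 → t=1.751; u2·a0=0.2461·1.768=0.435 ≤ a1=1.160 → R1 fires; E=4 Q=1 B=4 X=11
Draw 6: a1=0.928, a2=0.404, a3=0.204, a0=1.536; τ=−ln(0.9509)/1.536=0.033 → t=1.783; u2·a0=0.3048·1.536=0.468 ≤ a1=0.928 → R1 fires; E=4 Q=1 B=3 X=12
Draw 7: a1=0.696, a2=0.404, a3=0.204, a0=1.304; τ=−ln(0.3337)/1.304=0.842 → t=2.625; u2·a0=0.6950·1.304=0.906; a1=0.696 < 0.906 ≤ a1+a2=1.100 → R2 fires; E=5 Q=0 B=3 X=14
Draw 8: a1=0.696, a2=0.000, a3=0.255, a0=0.951; τ=−ln(0.0912)/0.951=2.518 → t=5.143; u2·a0=0.5115·0.951=0.486 ≤ a1=0.696 → R1 fires; E=5 Q=0 B=2 X=15
Draw 9: a1=0.464, a2=0.000, a3=0.255, a0=0.719; τ=−ln(0.1556)/0.719=2.588 → t=7.731; u2·a0=0.0426·0.719=0.031 ≤ a1=0.464 → R1 fires; E=5 Q=0 B=1 X=16
Draw 10: a1=0.232, a2=0.000, a3=0.255, a0=0.487; τ=−ln(0.4235)/0.487=1.764 → t=9.495 > T=9.39: stop.
B first becomes ≤ 3 when it reaches 3 at the event at t=1.783.

Threshold first reached at t = 1.783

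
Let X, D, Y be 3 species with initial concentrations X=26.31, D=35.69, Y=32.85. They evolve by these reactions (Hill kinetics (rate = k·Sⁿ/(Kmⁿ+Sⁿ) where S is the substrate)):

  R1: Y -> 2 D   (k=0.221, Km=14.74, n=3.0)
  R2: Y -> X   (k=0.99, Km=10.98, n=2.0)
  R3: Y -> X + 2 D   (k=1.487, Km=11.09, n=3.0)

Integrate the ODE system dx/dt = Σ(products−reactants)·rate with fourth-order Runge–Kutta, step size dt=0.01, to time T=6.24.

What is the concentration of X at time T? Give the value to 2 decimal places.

RK4 with dt=0.01: 624 steps to T=6.24. Trajectory (selected grid times):
t=0.00: X=26.31 D=35.69 Y=32.85
t=0.69: X=27.91 D=37.94 Y=31.12
t=1.39: X=29.51 D=40.20 Y=29.37
t=2.08: X=31.07 D=42.40 Y=27.67
t=2.77: X=32.62 D=44.58 Y=26.00
t=3.47: X=34.16 D=46.76 Y=24.33
t=4.16: X=35.65 D=48.86 Y=22.72
t=4.85: X=37.10 D=50.91 Y=21.15
t=5.55: X=38.53 D=52.93 Y=19.60
t=6.24: X=39.90 D=54.84 Y=18.14
Read off X at T=6.24: 39.90

X at T = 39.90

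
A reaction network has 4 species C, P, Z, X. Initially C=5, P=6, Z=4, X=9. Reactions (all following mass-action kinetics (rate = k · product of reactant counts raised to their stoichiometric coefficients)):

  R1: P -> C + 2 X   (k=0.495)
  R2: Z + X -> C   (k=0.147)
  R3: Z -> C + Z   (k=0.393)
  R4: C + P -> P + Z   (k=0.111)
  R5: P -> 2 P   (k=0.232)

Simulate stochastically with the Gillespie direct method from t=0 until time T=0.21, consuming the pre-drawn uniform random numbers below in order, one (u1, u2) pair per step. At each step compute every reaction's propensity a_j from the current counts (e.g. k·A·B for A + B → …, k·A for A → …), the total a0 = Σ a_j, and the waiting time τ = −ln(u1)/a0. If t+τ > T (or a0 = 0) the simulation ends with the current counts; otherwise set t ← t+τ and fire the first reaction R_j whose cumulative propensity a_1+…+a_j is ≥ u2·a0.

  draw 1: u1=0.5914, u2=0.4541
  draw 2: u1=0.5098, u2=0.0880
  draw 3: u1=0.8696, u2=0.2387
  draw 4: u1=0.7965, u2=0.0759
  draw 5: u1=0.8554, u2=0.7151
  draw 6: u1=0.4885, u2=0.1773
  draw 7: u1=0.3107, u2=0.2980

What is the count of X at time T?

t=0.000: C=5 P=6 Z=4 X=9
Draw 1: a1=2.970, a2=5.292, a3=1.572, a4=3.330, a5=1.392, a0=14.556; τ=−ln(0.5914)/14.556=0.036 → t=0.036; u2·a0=0.4541·14.556=6.610; a1=2.970 < 6.610 ≤ a1+a2=8.262 → R2 fires; C=6 P=6 Z=3 X=8
Draw 2: a1=2.970, a2=3.528, a3=1.179, a4=3.996, a5=1.392, a0=13.065; τ=−ln(0.5098)/13.065=0.052 → t=0.088; u2·a0=0.0880·13.065=1.150 ≤ a1=2.970 → R1 fires; C=7 P=5 Z=3 X=10
Draw 3: a1=2.475, a2=4.410, a3=1.179, a4=3.885, a5=1.160, a0=13.109; τ=−ln(0.8696)/13.109=0.011 → t=0.098; u2·a0=0.2387·13.109=3.129; a1=2.475 < 3.129 ≤ a1+a2=6.885 → R2 fires; C=8 P=5 Z=2 X=9
Draw 4: a1=2.475, a2=2.646, a3=0.786, a4=4.440, a5=1.160, a0=11.507; τ=−ln(0.7965)/11.507=0.020 → t=0.118; u2·a0=0.0759·11.507=0.873 ≤ a1=2.475 → R1 fires; C=9 P=4 Z=2 X=11
Draw 5: a1=1.980, a2=3.234, a3=0.786, a4=3.996, a5=0.928, a0=10.924; τ=−ln(0.8554)/10.924=0.014 → t=0.132; u2·a0=0.7151·10.924=7.812; a1+…+a3=6.000 < 7.812 ≤ a1+…+a4=9.996 → R4 fires; C=8 P=4 Z=3 X=11
Draw 6: a1=1.980, a2=4.851, a3=1.179, a4=3.552, a5=0.928, a0=12.490; τ=−ln(0.4885)/12.490=0.057 → t=0.190; u2·a0=0.1773·12.490=2.214; a1=1.980 < 2.214 ≤ a1+a2=6.831 → R2 fires; C=9 P=4 Z=2 X=10
Draw 7: a1=1.980, a2=2.940, a3=0.786, a4=3.996, a5=0.928, a0=10.630; τ=−ln(0.3107)/10.630=0.110 → t=0.300 > T=0.21: stop.
Read off X at T=0.21: 10

X at T = 10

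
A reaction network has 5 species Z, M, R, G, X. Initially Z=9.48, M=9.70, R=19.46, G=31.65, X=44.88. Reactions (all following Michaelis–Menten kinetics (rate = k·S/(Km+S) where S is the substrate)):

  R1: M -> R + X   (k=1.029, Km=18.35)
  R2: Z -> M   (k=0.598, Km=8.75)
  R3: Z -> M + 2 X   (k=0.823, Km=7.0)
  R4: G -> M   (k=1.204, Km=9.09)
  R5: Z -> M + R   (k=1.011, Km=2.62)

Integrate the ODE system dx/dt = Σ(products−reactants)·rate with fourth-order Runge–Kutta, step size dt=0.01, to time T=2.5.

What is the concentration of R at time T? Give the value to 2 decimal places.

R at T = 22.36

RK4 with dt=0.01: 250 steps to T=2.5. Trajectory (selected grid times):
t=0.00: Z=9.48 M=9.70 R=19.46 G=31.65 X=44.88
t=0.28: Z=9.04 M=10.30 R=19.78 G=31.39 X=45.24
t=0.56: Z=8.61 M=10.88 R=20.11 G=31.13 X=45.61
t=0.83: Z=8.20 M=11.44 R=20.42 G=30.88 X=45.95
t=1.11: Z=7.79 M=12.00 R=20.74 G=30.62 X=46.31
t=1.39: Z=7.38 M=12.56 R=21.07 G=30.36 X=46.67
t=1.67: Z=6.98 M=13.10 R=21.40 G=30.10 X=47.02
t=1.94: Z=6.60 M=13.60 R=21.71 G=29.85 X=47.35
t=2.22: Z=6.22 M=14.12 R=22.04 G=29.59 X=47.70
t=2.50: Z=5.85 M=14.62 R=22.36 G=29.33 X=48.04
Read off R at T=2.5: 22.36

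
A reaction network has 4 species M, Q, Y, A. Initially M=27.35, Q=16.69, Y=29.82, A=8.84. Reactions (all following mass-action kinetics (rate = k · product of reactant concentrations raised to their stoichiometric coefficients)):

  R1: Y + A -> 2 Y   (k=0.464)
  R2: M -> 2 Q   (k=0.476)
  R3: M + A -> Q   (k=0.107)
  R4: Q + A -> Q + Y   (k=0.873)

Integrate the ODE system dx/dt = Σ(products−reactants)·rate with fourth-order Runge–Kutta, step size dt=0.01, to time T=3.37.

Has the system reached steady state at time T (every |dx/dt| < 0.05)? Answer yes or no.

RK4 with dt=0.01: 337 steps to T=3.37. Trajectory (selected grid times):
t=0.00: M=27.35 Q=16.69 Y=29.82 A=8.84
t=0.37: M=22.30 Q=26.04 Y=37.92 A=0.00
t=0.75: M=18.61 Q=33.42 Y=37.92 A=0.00
t=1.12: M=15.61 Q=39.43 Y=37.92 A=0.00
t=1.50: M=13.03 Q=44.60 Y=37.92 A=0.00
t=1.87: M=10.92 Q=48.81 Y=37.92 A=0.00
t=2.25: M=9.11 Q=52.42 Y=37.92 A=0.00
t=2.62: M=7.64 Q=55.36 Y=37.92 A=0.00
t=3.00: M=6.38 Q=57.89 Y=37.92 A=0.00
t=3.37: M=5.35 Q=59.95 Y=37.92 A=0.00
Rates at T: R1=0.0000, R2=2.5458, R3=0.0000, R4=0.0000
dx/dt at T (Σ net stoichiometry × rate): M=-2.5458, Q=+5.0917, Y=+0.0000, A=-0.0000
Largest |dx/dt| is |+5.0917| (Q) ≥ 0.05 → not steady.

Steady state at T: no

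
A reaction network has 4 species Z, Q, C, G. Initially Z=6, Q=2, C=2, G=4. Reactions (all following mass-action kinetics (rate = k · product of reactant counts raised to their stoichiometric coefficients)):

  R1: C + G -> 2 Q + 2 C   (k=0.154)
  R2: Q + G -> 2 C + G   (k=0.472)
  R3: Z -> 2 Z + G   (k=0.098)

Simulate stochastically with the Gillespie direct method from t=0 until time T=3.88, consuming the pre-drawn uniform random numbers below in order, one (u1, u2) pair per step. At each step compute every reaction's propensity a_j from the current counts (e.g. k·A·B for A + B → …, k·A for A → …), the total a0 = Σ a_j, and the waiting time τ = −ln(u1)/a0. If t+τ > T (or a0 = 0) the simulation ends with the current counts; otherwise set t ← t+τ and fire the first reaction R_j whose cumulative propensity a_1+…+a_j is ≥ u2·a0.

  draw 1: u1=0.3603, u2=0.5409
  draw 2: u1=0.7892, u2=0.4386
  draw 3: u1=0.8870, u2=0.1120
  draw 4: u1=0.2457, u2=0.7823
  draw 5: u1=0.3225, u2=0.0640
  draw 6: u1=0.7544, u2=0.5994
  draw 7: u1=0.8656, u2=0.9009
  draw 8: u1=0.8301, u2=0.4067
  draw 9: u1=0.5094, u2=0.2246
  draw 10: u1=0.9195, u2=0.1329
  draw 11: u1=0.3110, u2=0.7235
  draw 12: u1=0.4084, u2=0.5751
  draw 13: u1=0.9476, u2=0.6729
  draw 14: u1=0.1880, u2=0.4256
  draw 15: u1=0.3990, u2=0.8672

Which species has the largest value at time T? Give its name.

t=0.000: Z=6 Q=2 C=2 G=4
Draw 1: a1=1.232, a2=3.776, a3=0.588, a0=5.596; τ=−ln(0.3603)/5.596=0.182 → t=0.182; u2·a0=0.5409·5.596=3.027; a1=1.232 < 3.027 ≤ a1+a2=5.008 → R2 fires; Z=6 Q=1 C=4 G=4
Draw 2: a1=2.464, a2=1.888, a3=0.588, a0=4.940; τ=−ln(0.7892)/4.940=0.048 → t=0.230; u2·a0=0.4386·4.940=2.167 ≤ a1=2.464 → R1 fires; Z=6 Q=3 C=5 G=3
Draw 3: a1=2.310, a2=4.248, a3=0.588, a0=7.146; τ=−ln(0.8870)/7.146=0.017 → t=0.247; u2·a0=0.1120·7.146=0.800 ≤ a1=2.310 → R1 fires; Z=6 Q=5 C=6 G=2
Draw 4: a1=1.848, a2=4.720, a3=0.588, a0=7.156; τ=−ln(0.2457)/7.156=0.196 → t=0.443; u2·a0=0.7823·7.156=5.598; a1=1.848 < 5.598 ≤ a1+a2=6.568 → R2 fires; Z=6 Q=4 C=8 G=2
Draw 5: a1=2.464, a2=3.776, a3=0.588, a0=6.828; τ=−ln(0.3225)/6.828=0.166 → t=0.609; u2·a0=0.0640·6.828=0.437 ≤ a1=2.464 → R1 fires; Z=6 Q=6 C=9 G=1
Draw 6: a1=1.386, a2=2.832, a3=0.588, a0=4.806; τ=−ln(0.7544)/4.806=0.059 → t=0.668; u2·a0=0.5994·4.806=2.881; a1=1.386 < 2.881 ≤ a1+a2=4.218 → R2 fires; Z=6 Q=5 C=11 G=1
Draw 7: a1=1.694, a2=2.360, a3=0.588, a0=4.642; τ=−ln(0.8656)/4.642=0.031 → t=0.699; u2·a0=0.9009·4.642=4.182; a1+a2=4.054 < 4.182 ≤ a1+…+a3=4.642 → R3 fires; Z=7 Q=5 C=11 G=2
Draw 8: a1=3.388, a2=4.720, a3=0.686, a0=8.794; τ=−ln(0.8301)/8.794=0.021 → t=0.720; u2·a0=0.4067·8.794=3.577; a1=3.388 < 3.577 ≤ a1+a2=8.108 → R2 fires; Z=7 Q=4 C=13 G=2
Draw 9: a1=4.004, a2=3.776, a3=0.686, a0=8.466; τ=−ln(0.5094)/8.466=0.080 → t=0.800; u2·a0=0.2246·8.466=1.901 ≤ a1=4.004 → R1 fires; Z=7 Q=6 C=14 G=1
Draw 10: a1=2.156, a2=2.832, a3=0.686, a0=5.674; τ=−ln(0.9195)/5.674=0.015 → t=0.814; u2·a0=0.1329·5.674=0.754 ≤ a1=2.156 → R1 fires; Z=7 Q=8 C=15 G=0
Draw 11: a1=0.000, a2=0.000, a3=0.686, a0=0.686; τ=−ln(0.3110)/0.686=1.703 → t=2.517; u2·a0=0.7235·0.686=0.496; a1+a2=0.000 < 0.496 ≤ a1+…+a3=0.686 → R3 fires; Z=8 Q=8 C=15 G=1
Draw 12: a1=2.310, a2=3.776, a3=0.784, a0=6.870; τ=−ln(0.4084)/6.870=0.130 → t=2.647; u2·a0=0.5751·6.870=3.951; a1=2.310 < 3.951 ≤ a1+a2=6.086 → R2 fires; Z=8 Q=7 C=17 G=1
Draw 13: a1=2.618, a2=3.304, a3=0.784, a0=6.706; τ=−ln(0.9476)/6.706=0.008 → t=2.655; u2·a0=0.6729·6.706=4.512; a1=2.618 < 4.512 ≤ a1+a2=5.922 → R2 fires; Z=8 Q=6 C=19 G=1
Draw 14: a1=2.926, a2=2.832, a3=0.784, a0=6.542; τ=−ln(0.1880)/6.542=0.255 → t=2.911; u2·a0=0.4256·6.542=2.784 ≤ a1=2.926 → R1 fires; Z=8 Q=8 C=20 G=0
Draw 15: a1=0.000, a2=0.000, a3=0.784, a0=0.784; τ=−ln(0.3990)/0.784=1.172 → t=4.083 > T=3.88: stop.
At T=3.88: Z=8 Q=8 C=20 G=0; the largest is C.

Dominant species at T: C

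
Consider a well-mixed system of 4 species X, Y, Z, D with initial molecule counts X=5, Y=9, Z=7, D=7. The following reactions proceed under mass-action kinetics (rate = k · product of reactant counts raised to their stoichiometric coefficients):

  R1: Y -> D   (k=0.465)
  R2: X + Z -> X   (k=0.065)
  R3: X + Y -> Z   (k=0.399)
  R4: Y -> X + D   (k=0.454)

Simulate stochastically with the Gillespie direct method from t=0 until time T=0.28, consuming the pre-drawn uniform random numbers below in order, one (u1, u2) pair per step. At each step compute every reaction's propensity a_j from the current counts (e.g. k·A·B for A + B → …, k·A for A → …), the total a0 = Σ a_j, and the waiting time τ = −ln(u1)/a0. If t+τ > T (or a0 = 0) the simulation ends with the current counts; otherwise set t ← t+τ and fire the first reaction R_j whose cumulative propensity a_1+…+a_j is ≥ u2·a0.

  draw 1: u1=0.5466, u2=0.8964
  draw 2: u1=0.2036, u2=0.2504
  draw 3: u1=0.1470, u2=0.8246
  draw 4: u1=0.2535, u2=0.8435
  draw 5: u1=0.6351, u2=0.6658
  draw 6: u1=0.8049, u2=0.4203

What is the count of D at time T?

D at T = 8

t=0.000: X=5 Y=9 Z=7 D=7
Draw 1: a1=4.185, a2=2.275, a3=17.955, a4=4.086, a0=28.501; τ=−ln(0.5466)/28.501=0.021 → t=0.021; u2·a0=0.8964·28.501=25.548; a1+…+a3=24.415 < 25.548 ≤ a1+…+a4=28.501 → R4 fires; X=6 Y=8 Z=7 D=8
Draw 2: a1=3.720, a2=2.730, a3=19.152, a4=3.632, a0=29.234; τ=−ln(0.2036)/29.234=0.054 → t=0.076; u2·a0=0.2504·29.234=7.320; a1+a2=6.450 < 7.320 ≤ a1+…+a3=25.602 → R3 fires; X=5 Y=7 Z=8 D=8
Draw 3: a1=3.255, a2=2.600, a3=13.965, a4=3.178, a0=22.998; τ=−ln(0.1470)/22.998=0.083 → t=0.159; u2·a0=0.8246·22.998=18.964; a1+a2=5.855 < 18.964 ≤ a1+…+a3=19.820 → R3 fires; X=4 Y=6 Z=9 D=8
Draw 4: a1=2.790, a2=2.340, a3=9.576, a4=2.724, a0=17.430; τ=−ln(0.2535)/17.430=0.079 → t=0.238; u2·a0=0.8435·17.430=14.702; a1+a2=5.130 < 14.702 ≤ a1+…+a3=14.706 → R3 fires; X=3 Y=5 Z=10 D=8
Draw 5: a1=2.325, a2=1.950, a3=5.985, a4=2.270, a0=12.530; τ=−ln(0.6351)/12.530=0.036 → t=0.274; u2·a0=0.6658·12.530=8.342; a1+a2=4.275 < 8.342 ≤ a1+…+a3=10.260 → R3 fires; X=2 Y=4 Z=11 D=8
Draw 6: a1=1.860, a2=1.430, a3=3.192, a4=1.816, a0=8.298; τ=−ln(0.8049)/8.298=0.026 → t=0.300 > T=0.28: stop.
Read off D at T=0.28: 8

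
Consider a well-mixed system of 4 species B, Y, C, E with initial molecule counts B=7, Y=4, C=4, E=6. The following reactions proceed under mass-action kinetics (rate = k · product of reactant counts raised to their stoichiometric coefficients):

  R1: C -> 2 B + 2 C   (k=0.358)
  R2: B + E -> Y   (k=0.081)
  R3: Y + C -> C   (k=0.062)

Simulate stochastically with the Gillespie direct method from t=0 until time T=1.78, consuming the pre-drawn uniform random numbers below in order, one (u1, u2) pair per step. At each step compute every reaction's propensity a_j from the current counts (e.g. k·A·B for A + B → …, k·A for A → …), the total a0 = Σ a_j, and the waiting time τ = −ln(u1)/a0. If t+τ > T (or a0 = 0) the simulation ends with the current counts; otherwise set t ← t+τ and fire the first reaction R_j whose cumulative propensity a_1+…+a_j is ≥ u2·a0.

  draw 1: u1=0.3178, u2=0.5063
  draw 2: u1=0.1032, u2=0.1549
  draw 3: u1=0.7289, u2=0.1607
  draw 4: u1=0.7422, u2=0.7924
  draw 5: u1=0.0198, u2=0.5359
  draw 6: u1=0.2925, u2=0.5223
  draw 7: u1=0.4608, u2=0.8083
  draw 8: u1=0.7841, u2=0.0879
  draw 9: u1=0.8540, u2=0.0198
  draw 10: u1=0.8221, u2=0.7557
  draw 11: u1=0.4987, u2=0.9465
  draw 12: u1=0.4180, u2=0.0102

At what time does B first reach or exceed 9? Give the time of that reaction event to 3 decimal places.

t=0.000: B=7 Y=4 C=4 E=6
Draw 1: a1=1.432, a2=3.402, a3=0.992, a0=5.826; τ=−ln(0.3178)/5.826=0.197 → t=0.197; u2·a0=0.5063·5.826=2.950; a1=1.432 < 2.950 ≤ a1+a2=4.834 → R2 fires; B=6 Y=5 C=4 E=5
Draw 2: a1=1.432, a2=2.430, a3=1.240, a0=5.102; τ=−ln(0.1032)/5.102=0.445 → t=0.642; u2·a0=0.1549·5.102=0.790 ≤ a1=1.432 → R1 fires; B=8 Y=5 C=5 E=5
Draw 3: a1=1.790, a2=3.240, a3=1.550, a0=6.580; τ=−ln(0.7289)/6.580=0.048 → t=0.690; u2·a0=0.1607·6.580=1.057 ≤ a1=1.790 → R1 fires; B=10 Y=5 C=6 E=5
Draw 4: a1=2.148, a2=4.050, a3=1.860, a0=8.058; τ=−ln(0.7422)/8.058=0.037 → t=0.727; u2·a0=0.7924·8.058=6.385; a1+a2=6.198 < 6.385 ≤ a1+…+a3=8.058 → R3 fires; B=10 Y=4 C=6 E=5
Draw 5: a1=2.148, a2=4.050, a3=1.488, a0=7.686; τ=−ln(0.0198)/7.686=0.510 → t=1.237; u2·a0=0.5359·7.686=4.119; a1=2.148 < 4.119 ≤ a1+a2=6.198 → R2 fires; B=9 Y=5 C=6 E=4
Draw 6: a1=2.148, a2=2.916, a3=1.860, a0=6.924; τ=−ln(0.2925)/6.924=0.178 → t=1.415; u2·a0=0.5223·6.924=3.616; a1=2.148 < 3.616 ≤ a1+a2=5.064 → R2 fires; B=8 Y=6 C=6 E=3
Draw 7: a1=2.148, a2=1.944, a3=2.232, a0=6.324; τ=−ln(0.4608)/6.324=0.123 → t=1.537; u2·a0=0.8083·6.324=5.112; a1+a2=4.092 < 5.112 ≤ a1+…+a3=6.324 → R3 fires; B=8 Y=5 C=6 E=3
Draw 8: a1=2.148, a2=1.944, a3=1.860, a0=5.952; τ=−ln(0.7841)/5.952=0.041 → t=1.578; u2·a0=0.0879·5.952=0.523 ≤ a1=2.148 → R1 fires; B=10 Y=5 C=7 E=3
Draw 9: a1=2.506, a2=2.430, a3=2.170, a0=7.106; τ=−ln(0.8540)/7.106=0.022 → t=1.600; u2·a0=0.0198·7.106=0.141 ≤ a1=2.506 → R1 fires; B=12 Y=5 C=8 E=3
Draw 10: a1=2.864, a2=2.916, a3=2.480, a0=8.260; τ=−ln(0.8221)/8.260=0.024 → t=1.624; u2·a0=0.7557·8.260=6.242; a1+a2=5.780 < 6.242 ≤ a1+…+a3=8.260 → R3 fires; B=12 Y=4 C=8 E=3
Draw 11: a1=2.864, a2=2.916, a3=1.984, a0=7.764; τ=−ln(0.4987)/7.764=0.090 → t=1.714; u2·a0=0.9465·7.764=7.349; a1+a2=5.780 < 7.349 ≤ a1+…+a3=7.764 → R3 fires; B=12 Y=3 C=8 E=3
Draw 12: a1=2.864, a2=2.916, a3=1.488, a0=7.268; τ=−ln(0.4180)/7.268=0.120 → t=1.834 > T=1.78: stop.
B first becomes ≥ 9 when it reaches 10 at the event at t=0.690.

Threshold first reached at t = 0.690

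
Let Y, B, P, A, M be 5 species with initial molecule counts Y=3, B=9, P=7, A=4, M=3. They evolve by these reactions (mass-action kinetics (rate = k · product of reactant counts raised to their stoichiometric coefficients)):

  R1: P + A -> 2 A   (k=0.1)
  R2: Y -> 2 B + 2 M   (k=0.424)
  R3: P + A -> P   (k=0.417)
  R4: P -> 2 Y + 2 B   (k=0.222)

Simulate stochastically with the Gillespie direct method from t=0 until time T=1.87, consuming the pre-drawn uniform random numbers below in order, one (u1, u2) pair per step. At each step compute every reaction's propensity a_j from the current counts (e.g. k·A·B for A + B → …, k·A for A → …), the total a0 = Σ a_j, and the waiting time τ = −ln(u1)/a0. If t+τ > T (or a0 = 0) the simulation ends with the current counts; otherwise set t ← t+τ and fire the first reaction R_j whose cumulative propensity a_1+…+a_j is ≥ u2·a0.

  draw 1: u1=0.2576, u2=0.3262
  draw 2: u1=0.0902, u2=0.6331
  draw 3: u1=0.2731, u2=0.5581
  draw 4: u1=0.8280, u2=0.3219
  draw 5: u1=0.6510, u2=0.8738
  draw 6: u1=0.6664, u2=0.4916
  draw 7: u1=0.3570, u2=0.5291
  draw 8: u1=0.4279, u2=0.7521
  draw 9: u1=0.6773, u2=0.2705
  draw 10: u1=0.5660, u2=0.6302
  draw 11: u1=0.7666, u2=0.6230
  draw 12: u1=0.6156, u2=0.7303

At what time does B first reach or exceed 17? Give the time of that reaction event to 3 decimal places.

Threshold first reached at t = 1.348

t=0.000: Y=3 B=9 P=7 A=4 M=3
Draw 1: a1=2.800, a2=1.272, a3=11.676, a4=1.554, a0=17.302; τ=−ln(0.2576)/17.302=0.078 → t=0.078; u2·a0=0.3262·17.302=5.644; a1+a2=4.072 < 5.644 ≤ a1+…+a3=15.748 → R3 fires; Y=3 B=9 P=7 A=3 M=3
Draw 2: a1=2.100, a2=1.272, a3=8.757, a4=1.554, a0=13.683; τ=−ln(0.0902)/13.683=0.176 → t=0.254; u2·a0=0.6331·13.683=8.663; a1+a2=3.372 < 8.663 ≤ a1+…+a3=12.129 → R3 fires; Y=3 B=9 P=7 A=2 M=3
Draw 3: a1=1.400, a2=1.272, a3=5.838, a4=1.554, a0=10.064; τ=−ln(0.2731)/10.064=0.129 → t=0.383; u2·a0=0.5581·10.064=5.617; a1+a2=2.672 < 5.617 ≤ a1+…+a3=8.510 → R3 fires; Y=3 B=9 P=7 A=1 M=3
Draw 4: a1=0.700, a2=1.272, a3=2.919, a4=1.554, a0=6.445; τ=−ln(0.8280)/6.445=0.029 → t=0.412; u2·a0=0.3219·6.445=2.075; a1+a2=1.972 < 2.075 ≤ a1+…+a3=4.891 → R3 fires; Y=3 B=9 P=7 A=0 M=3
Draw 5: a1=0.000, a2=1.272, a3=0.000, a4=1.554, a0=2.826; τ=−ln(0.6510)/2.826=0.152 → t=0.564; u2·a0=0.8738·2.826=2.469; a1+…+a3=1.272 < 2.469 ≤ a1+…+a4=2.826 → R4 fires; Y=5 B=11 P=6 A=0 M=3
Draw 6: a1=0.000, a2=2.120, a3=0.000, a4=1.332, a0=3.452; τ=−ln(0.6664)/3.452=0.118 → t=0.682; u2·a0=0.4916·3.452=1.697; a1=0.000 < 1.697 ≤ a1+a2=2.120 → R2 fires; Y=4 B=13 P=6 A=0 M=5
Draw 7: a1=0.000, a2=1.696, a3=0.000, a4=1.332, a0=3.028; τ=−ln(0.3570)/3.028=0.340 → t=1.022; u2·a0=0.5291·3.028=1.602; a1=0.000 < 1.602 ≤ a1+a2=1.696 → R2 fires; Y=3 B=15 P=6 A=0 M=7
Draw 8: a1=0.000, a2=1.272, a3=0.000, a4=1.332, a0=2.604; τ=−ln(0.4279)/2.604=0.326 → t=1.348; u2·a0=0.7521·2.604=1.958; a1+…+a3=1.272 < 1.958 ≤ a1+…+a4=2.604 → R4 fires; Y=5 B=17 P=5 A=0 M=7
Draw 9: a1=0.000, a2=2.120, a3=0.000, a4=1.110, a0=3.230; τ=−ln(0.6773)/3.230=0.121 → t=1.469; u2·a0=0.2705·3.230=0.874; a1=0.000 < 0.874 ≤ a1+a2=2.120 → R2 fires; Y=4 B=19 P=5 A=0 M=9
Draw 10: a1=0.000, a2=1.696, a3=0.000, a4=1.110, a0=2.806; τ=−ln(0.5660)/2.806=0.203 → t=1.672; u2·a0=0.6302·2.806=1.768; a1+…+a3=1.696 < 1.768 ≤ a1+…+a4=2.806 → R4 fires; Y=6 B=21 P=4 A=0 M=9
Draw 11: a1=0.000, a2=2.544, a3=0.000, a4=0.888, a0=3.432; τ=−ln(0.7666)/3.432=0.077 → t=1.749; u2·a0=0.6230·3.432=2.138; a1=0.000 < 2.138 ≤ a1+a2=2.544 → R2 fires; Y=5 B=23 P=4 A=0 M=11
Draw 12: a1=0.000, a2=2.120, a3=0.000, a4=0.888, a0=3.008; τ=−ln(0.6156)/3.008=0.161 → t=1.910 > T=1.87: stop.
B first becomes ≥ 17 when it reaches 17 at the event at t=1.348.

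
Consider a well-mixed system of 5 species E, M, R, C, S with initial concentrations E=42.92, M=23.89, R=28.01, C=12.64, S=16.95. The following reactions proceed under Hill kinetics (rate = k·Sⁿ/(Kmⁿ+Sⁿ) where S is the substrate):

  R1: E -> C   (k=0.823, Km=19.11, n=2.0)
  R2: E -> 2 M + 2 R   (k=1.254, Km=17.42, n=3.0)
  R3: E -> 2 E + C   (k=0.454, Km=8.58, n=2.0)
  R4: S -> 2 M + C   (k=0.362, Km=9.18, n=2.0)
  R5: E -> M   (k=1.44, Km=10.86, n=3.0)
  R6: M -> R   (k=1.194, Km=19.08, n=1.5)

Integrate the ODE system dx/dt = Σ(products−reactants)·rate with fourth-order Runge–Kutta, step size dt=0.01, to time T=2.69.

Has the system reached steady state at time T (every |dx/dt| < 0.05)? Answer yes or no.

Steady state at T: no

RK4 with dt=0.01: 269 steps to T=2.69. Trajectory (selected grid times):
t=0.00: E=42.92 M=23.89 R=28.01 C=12.64 S=16.95
t=0.30: E=42.07 M=24.97 R=28.93 C=13.06 S=16.87
t=0.60: E=41.22 M=26.05 R=29.84 C=13.48 S=16.78
t=0.90: E=40.38 M=27.12 R=30.77 C=13.89 S=16.70
t=1.20: E=39.53 M=28.17 R=31.69 C=14.31 S=16.62
t=1.49: E=38.72 M=29.19 R=32.58 C=14.71 S=16.54
t=1.79: E=37.89 M=30.23 R=33.50 C=15.12 S=16.45
t=2.09: E=37.06 M=31.26 R=34.43 C=15.53 S=16.37
t=2.39: E=36.23 M=32.28 R=35.35 C=15.93 S=16.29
t=2.69: E=35.41 M=33.29 R=36.28 C=16.34 S=16.20
Rates at T: R1=0.6374, R2=1.1206, R3=0.4288, R4=0.2741, R5=1.3996, R6=0.8327
dx/dt at T (Σ net stoichiometry × rate): E=-2.7288, M=+3.3563, R=+3.0739, C=+1.3403, S=-0.2741
Largest |dx/dt| is |+3.3563| (M) ≥ 0.05 → not steady.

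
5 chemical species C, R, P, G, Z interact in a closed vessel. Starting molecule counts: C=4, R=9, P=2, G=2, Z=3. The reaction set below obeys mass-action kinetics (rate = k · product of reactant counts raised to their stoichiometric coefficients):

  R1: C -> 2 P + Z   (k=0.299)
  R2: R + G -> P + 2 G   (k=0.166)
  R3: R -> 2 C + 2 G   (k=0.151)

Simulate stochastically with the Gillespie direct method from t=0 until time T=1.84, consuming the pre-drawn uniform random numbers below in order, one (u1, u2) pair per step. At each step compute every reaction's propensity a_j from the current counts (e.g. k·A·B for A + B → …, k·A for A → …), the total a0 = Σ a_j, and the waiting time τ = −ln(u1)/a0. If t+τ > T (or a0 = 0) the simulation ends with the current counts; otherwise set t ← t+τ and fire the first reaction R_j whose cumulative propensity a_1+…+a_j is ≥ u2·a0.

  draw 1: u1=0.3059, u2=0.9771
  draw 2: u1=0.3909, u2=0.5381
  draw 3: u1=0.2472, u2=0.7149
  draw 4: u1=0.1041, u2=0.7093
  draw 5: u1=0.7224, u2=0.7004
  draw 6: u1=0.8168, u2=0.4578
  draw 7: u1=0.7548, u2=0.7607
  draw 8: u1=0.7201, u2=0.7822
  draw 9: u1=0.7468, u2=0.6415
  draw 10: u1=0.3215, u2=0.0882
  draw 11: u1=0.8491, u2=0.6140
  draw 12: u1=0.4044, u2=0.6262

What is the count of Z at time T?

t=0.000: C=4 R=9 P=2 G=2 Z=3
Draw 1: a1=1.196, a2=2.988, a3=1.359, a0=5.543; τ=−ln(0.3059)/5.543=0.214 → t=0.214; u2·a0=0.9771·5.543=5.416; a1+a2=4.184 < 5.416 ≤ a1+…+a3=5.543 → R3 fires; C=6 R=8 P=2 G=4 Z=3
Draw 2: a1=1.794, a2=5.312, a3=1.208, a0=8.314; τ=−ln(0.3909)/8.314=0.113 → t=0.327; u2·a0=0.5381·8.314=4.474; a1=1.794 < 4.474 ≤ a1+a2=7.106 → R2 fires; C=6 R=7 P=3 G=5 Z=3
Draw 3: a1=1.794, a2=5.810, a3=1.057, a0=8.661; τ=−ln(0.2472)/8.661=0.161 → t=0.488; u2·a0=0.7149·8.661=6.192; a1=1.794 < 6.192 ≤ a1+a2=7.604 → R2 fires; C=6 R=6 P=4 G=6 Z=3
Draw 4: a1=1.794, a2=5.976, a3=0.906, a0=8.676; τ=−ln(0.1041)/8.676=0.261 → t=0.749; u2·a0=0.7093·8.676=6.154; a1=1.794 < 6.154 ≤ a1+a2=7.770 → R2 fires; C=6 R=5 P=5 G=7 Z=3
Draw 5: a1=1.794, a2=5.810, a3=0.755, a0=8.359; τ=−ln(0.7224)/8.359=0.039 → t=0.788; u2·a0=0.7004·8.359=5.855; a1=1.794 < 5.855 ≤ a1+a2=7.604 → R2 fires; C=6 R=4 P=6 G=8 Z=3
Draw 6: a1=1.794, a2=5.312, a3=0.604, a0=7.710; τ=−ln(0.8168)/7.710=0.026 → t=0.814; u2·a0=0.4578·7.710=3.530; a1=1.794 < 3.530 ≤ a1+a2=7.106 → R2 fires; C=6 R=3 P=7 G=9 Z=3
Draw 7: a1=1.794, a2=4.482, a3=0.453, a0=6.729; τ=−ln(0.7548)/6.729=0.042 → t=0.856; u2·a0=0.7607·6.729=5.119; a1=1.794 < 5.119 ≤ a1+a2=6.276 → R2 fires; C=6 R=2 P=8 G=10 Z=3
Draw 8: a1=1.794, a2=3.320, a3=0.302, a0=5.416; τ=−ln(0.7201)/5.416=0.061 → t=0.916; u2·a0=0.7822·5.416=4.236; a1=1.794 < 4.236 ≤ a1+a2=5.114 → R2 fires; C=6 R=1 P=9 G=11 Z=3
Draw 9: a1=1.794, a2=1.826, a3=0.151, a0=3.771; τ=−ln(0.7468)/3.771=0.077 → t=0.994; u2·a0=0.6415·3.771=2.419; a1=1.794 < 2.419 ≤ a1+a2=3.620 → R2 fires; C=6 R=0 P=10 G=12 Z=3
Draw 10: a1=1.794, a2=0.000, a3=0.000, a0=1.794; τ=−ln(0.3215)/1.794=0.633 → t=1.626; u2·a0=0.0882·1.794=0.158 ≤ a1=1.794 → R1 fires; C=5 R=0 P=12 G=12 Z=4
Draw 11: a1=1.495, a2=0.000, a3=0.000, a0=1.495; τ=−ln(0.8491)/1.495=0.109 → t=1.736; u2·a0=0.6140·1.495=0.918 ≤ a1=1.495 → R1 fires; C=4 R=0 P=14 G=12 Z=5
Draw 12: a1=1.196, a2=0.000, a3=0.000, a0=1.196; τ=−ln(0.4044)/1.196=0.757 → t=2.493 > T=1.84: stop.
Read off Z at T=1.84: 5

Z at T = 5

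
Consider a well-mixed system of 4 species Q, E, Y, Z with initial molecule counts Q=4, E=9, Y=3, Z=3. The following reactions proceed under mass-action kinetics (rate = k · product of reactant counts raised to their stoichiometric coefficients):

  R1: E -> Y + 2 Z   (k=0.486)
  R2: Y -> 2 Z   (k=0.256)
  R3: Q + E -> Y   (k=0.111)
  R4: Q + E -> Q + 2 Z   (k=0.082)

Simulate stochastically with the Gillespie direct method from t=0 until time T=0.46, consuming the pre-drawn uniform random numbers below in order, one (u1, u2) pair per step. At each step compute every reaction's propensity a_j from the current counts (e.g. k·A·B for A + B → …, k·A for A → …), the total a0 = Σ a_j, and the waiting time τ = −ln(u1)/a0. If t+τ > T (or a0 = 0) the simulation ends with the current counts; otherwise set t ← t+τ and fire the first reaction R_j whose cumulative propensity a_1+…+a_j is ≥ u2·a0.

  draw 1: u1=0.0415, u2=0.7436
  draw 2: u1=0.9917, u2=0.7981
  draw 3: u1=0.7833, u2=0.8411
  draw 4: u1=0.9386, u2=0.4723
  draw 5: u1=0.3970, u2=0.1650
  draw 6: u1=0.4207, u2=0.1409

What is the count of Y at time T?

t=0.000: Q=4 E=9 Y=3 Z=3
Draw 1: a1=4.374, a2=0.768, a3=3.996, a4=2.952, a0=12.090; τ=−ln(0.0415)/12.090=0.263 → t=0.263; u2·a0=0.7436·12.090=8.990; a1+a2=5.142 < 8.990 ≤ a1+…+a3=9.138 → R3 fires; Q=3 E=8 Y=4 Z=3
Draw 2: a1=3.888, a2=1.024, a3=2.664, a4=1.968, a0=9.544; τ=−ln(0.9917)/9.544=0.001 → t=0.264; u2·a0=0.7981·9.544=7.617; a1+…+a3=7.576 < 7.617 ≤ a1+…+a4=9.544 → R4 fires; Q=3 E=7 Y=4 Z=5
Draw 3: a1=3.402, a2=1.024, a3=2.331, a4=1.722, a0=8.479; τ=−ln(0.7833)/8.479=0.029 → t=0.293; u2·a0=0.8411·8.479=7.132; a1+…+a3=6.757 < 7.132 ≤ a1+…+a4=8.479 → R4 fires; Q=3 E=6 Y=4 Z=7
Draw 4: a1=2.916, a2=1.024, a3=1.998, a4=1.476, a0=7.414; τ=−ln(0.9386)/7.414=0.009 → t=0.301; u2·a0=0.4723·7.414=3.502; a1=2.916 < 3.502 ≤ a1+a2=3.940 → R2 fires; Q=3 E=6 Y=3 Z=9
Draw 5: a1=2.916, a2=0.768, a3=1.998, a4=1.476, a0=7.158; τ=−ln(0.3970)/7.158=0.129 → t=0.430; u2·a0=0.1650·7.158=1.181 ≤ a1=2.916 → R1 fires; Q=3 E=5 Y=4 Z=11
Draw 6: a1=2.430, a2=1.024, a3=1.665, a4=1.230, a0=6.349; τ=−ln(0.4207)/6.349=0.136 → t=0.567 > T=0.46: stop.
Read off Y at T=0.46: 4

Y at T = 4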